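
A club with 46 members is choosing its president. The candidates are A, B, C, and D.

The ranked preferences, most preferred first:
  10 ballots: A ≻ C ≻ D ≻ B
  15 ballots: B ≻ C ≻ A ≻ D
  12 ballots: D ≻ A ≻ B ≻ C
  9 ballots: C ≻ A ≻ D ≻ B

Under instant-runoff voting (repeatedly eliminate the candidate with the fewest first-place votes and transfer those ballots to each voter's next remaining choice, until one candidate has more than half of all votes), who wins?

A

Round 1: A 10, B 15, C 9, D 12. C eliminated.
Round 2: A 19, B 15, D 12. D eliminated.
Round 3: A 31, B 15. A has a majority (≥24).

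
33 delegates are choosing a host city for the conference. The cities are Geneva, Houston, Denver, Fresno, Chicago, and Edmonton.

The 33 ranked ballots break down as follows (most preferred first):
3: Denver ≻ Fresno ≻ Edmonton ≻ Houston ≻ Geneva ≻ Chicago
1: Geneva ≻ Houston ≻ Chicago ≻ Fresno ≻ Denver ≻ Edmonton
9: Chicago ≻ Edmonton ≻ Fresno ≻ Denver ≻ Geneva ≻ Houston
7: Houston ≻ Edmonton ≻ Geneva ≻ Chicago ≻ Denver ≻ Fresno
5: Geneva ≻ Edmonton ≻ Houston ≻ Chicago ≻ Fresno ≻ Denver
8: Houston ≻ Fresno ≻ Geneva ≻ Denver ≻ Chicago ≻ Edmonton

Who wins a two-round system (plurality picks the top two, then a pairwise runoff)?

Houston

Round 1 first-place votes: Geneva 6, Houston 15, Denver 3, Fresno 0, Chicago 9, Edmonton 0. Houston and Chicago advance.
Runoff: Houston is ranked above Chicago on 24 ballots, Chicago above Houston on 9.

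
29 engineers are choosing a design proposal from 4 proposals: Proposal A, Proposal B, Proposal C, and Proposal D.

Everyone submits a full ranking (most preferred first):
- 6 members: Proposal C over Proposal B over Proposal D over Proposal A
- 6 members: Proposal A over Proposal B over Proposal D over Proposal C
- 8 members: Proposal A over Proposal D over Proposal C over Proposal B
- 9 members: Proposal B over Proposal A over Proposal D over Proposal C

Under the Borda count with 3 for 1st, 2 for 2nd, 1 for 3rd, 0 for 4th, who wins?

Proposal A

Proposal A: 6×0 + 6×3 + 8×3 + 9×2 = 60
Proposal B: 6×2 + 6×2 + 8×0 + 9×3 = 51
Proposal C: 6×3 + 6×0 + 8×1 + 9×0 = 26
Proposal D: 6×1 + 6×1 + 8×2 + 9×1 = 37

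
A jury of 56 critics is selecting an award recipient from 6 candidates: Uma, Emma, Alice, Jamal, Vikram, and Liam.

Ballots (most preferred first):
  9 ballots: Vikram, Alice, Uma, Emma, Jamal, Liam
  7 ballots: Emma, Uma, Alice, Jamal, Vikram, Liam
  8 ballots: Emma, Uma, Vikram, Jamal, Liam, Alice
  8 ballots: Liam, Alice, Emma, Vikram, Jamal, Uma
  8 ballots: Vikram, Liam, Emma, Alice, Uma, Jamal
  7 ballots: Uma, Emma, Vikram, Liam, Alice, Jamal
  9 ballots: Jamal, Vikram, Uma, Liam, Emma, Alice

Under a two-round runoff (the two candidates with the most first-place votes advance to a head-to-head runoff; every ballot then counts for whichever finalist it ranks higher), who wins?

Emma

Round 1 first-place votes: Uma 7, Emma 15, Alice 0, Jamal 9, Vikram 17, Liam 8. Vikram and Emma advance.
Runoff: Vikram is ranked above Emma on 26 ballots, Emma above Vikram on 30.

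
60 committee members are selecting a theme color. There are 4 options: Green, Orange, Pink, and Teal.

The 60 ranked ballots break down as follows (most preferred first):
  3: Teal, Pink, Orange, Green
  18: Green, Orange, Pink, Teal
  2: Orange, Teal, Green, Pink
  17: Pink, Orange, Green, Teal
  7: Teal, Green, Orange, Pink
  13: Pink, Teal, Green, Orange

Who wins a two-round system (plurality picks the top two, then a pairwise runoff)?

Pink

Round 1 first-place votes: Green 18, Orange 2, Pink 30, Teal 10. Pink and Green advance.
Runoff: Pink is ranked above Green on 33 ballots, Green above Pink on 27.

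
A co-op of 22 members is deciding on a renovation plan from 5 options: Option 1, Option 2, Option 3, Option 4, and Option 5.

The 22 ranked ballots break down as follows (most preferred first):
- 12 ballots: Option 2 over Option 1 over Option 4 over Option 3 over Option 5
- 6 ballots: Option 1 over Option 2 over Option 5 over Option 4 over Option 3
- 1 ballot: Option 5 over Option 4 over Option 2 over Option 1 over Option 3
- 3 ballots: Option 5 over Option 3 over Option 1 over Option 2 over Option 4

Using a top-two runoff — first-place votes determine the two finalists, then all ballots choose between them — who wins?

Option 2

Round 1 first-place votes: Option 1 6, Option 2 12, Option 3 0, Option 4 0, Option 5 4. Option 2 and Option 1 advance.
Runoff: Option 2 is ranked above Option 1 on 13 ballots, Option 1 above Option 2 on 9.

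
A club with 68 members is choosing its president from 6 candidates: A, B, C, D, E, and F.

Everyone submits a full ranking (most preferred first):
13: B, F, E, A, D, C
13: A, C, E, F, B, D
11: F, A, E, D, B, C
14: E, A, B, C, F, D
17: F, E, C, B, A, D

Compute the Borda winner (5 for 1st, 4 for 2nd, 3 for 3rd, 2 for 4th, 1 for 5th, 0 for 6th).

A: 13×2 + 13×5 + 11×4 + 14×4 + 17×1 = 208
B: 13×5 + 13×1 + 11×1 + 14×3 + 17×2 = 165
C: 13×0 + 13×4 + 11×0 + 14×2 + 17×3 = 131
D: 13×1 + 13×0 + 11×2 + 14×0 + 17×0 = 35
E: 13×3 + 13×3 + 11×3 + 14×5 + 17×4 = 249
F: 13×4 + 13×2 + 11×5 + 14×1 + 17×5 = 232

E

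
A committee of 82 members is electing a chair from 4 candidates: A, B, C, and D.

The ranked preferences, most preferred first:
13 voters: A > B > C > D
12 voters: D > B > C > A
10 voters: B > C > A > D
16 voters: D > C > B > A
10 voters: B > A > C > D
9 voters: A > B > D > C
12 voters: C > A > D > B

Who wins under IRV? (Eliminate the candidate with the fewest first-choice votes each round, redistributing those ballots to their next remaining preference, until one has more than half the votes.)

A

Round 1: A 22, B 20, C 12, D 28. C eliminated.
Round 2: A 34, B 20, D 28. B eliminated.
Round 3: A 54, D 28. A has a majority (≥42).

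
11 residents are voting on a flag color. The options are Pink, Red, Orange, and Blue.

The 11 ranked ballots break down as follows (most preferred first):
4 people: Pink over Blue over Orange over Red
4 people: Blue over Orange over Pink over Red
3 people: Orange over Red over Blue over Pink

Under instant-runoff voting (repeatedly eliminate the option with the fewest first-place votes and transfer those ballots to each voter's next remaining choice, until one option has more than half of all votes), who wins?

Blue

Round 1: Pink 4, Red 0, Orange 3, Blue 4. Red eliminated.
Round 2: Pink 4, Orange 3, Blue 4. Orange eliminated.
Round 3: Pink 4, Blue 7. Blue has a majority (≥6).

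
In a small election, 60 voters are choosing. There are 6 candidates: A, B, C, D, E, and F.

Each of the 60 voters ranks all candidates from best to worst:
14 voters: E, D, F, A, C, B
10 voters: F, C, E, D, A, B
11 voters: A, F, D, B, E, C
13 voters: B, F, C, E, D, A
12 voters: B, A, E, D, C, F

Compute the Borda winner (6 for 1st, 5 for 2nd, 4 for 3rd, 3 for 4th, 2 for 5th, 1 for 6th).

F

A: 14×3 + 10×2 + 11×6 + 13×1 + 12×5 = 201
B: 14×1 + 10×1 + 11×3 + 13×6 + 12×6 = 207
C: 14×2 + 10×5 + 11×1 + 13×4 + 12×2 = 165
D: 14×5 + 10×3 + 11×4 + 13×2 + 12×3 = 206
E: 14×6 + 10×4 + 11×2 + 13×3 + 12×4 = 233
F: 14×4 + 10×6 + 11×5 + 13×5 + 12×1 = 248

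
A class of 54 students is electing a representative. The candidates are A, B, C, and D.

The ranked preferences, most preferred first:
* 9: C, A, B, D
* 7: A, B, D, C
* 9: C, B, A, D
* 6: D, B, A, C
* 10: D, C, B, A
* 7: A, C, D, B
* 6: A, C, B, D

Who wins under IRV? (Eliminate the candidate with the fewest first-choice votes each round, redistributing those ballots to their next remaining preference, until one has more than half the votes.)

Round 1: A 20, B 0, C 18, D 16. B eliminated.
Round 2: A 20, C 18, D 16. D eliminated.
Round 3: A 26, C 28. C has a majority (≥28).

C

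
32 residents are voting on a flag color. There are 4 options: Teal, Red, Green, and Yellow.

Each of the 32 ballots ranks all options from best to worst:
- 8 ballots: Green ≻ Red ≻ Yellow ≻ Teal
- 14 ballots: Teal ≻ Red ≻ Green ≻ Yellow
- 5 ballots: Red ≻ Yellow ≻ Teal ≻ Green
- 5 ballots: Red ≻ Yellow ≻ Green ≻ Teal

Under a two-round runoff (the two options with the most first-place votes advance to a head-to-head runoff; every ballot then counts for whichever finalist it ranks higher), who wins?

Round 1 first-place votes: Teal 14, Red 10, Green 8, Yellow 0. Teal and Red advance.
Runoff: Teal is ranked above Red on 14 ballots, Red above Teal on 18.

Red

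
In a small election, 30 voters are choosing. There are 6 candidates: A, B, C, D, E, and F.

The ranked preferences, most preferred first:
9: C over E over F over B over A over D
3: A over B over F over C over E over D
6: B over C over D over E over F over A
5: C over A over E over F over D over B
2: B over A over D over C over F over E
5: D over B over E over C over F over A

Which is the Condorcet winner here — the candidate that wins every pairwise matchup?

B

B vs A: 22–8
B vs C: 16–14
B vs D: 20–10
B vs E: 16–14
B vs F: 16–14
B beats every other candidate.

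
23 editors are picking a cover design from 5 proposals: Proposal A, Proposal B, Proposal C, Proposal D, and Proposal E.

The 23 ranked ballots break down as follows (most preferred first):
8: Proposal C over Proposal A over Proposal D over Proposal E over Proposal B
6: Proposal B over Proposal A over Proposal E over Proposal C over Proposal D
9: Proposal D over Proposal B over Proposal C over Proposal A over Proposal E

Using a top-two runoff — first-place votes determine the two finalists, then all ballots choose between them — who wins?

Round 1 first-place votes: Proposal A 0, Proposal B 6, Proposal C 8, Proposal D 9, Proposal E 0. Proposal D and Proposal C advance.
Runoff: Proposal D is ranked above Proposal C on 9 ballots, Proposal C above Proposal D on 14.

Proposal C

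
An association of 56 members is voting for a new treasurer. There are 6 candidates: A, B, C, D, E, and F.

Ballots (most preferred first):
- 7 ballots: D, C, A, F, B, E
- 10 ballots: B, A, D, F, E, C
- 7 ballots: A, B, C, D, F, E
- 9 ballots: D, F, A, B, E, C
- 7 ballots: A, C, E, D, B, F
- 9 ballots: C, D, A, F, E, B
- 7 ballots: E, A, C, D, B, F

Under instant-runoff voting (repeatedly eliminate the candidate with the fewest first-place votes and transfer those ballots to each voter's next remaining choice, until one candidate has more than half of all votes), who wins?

Round 1: A 14, B 10, C 9, D 16, E 7, F 0. F eliminated.
Round 2: A 14, B 10, C 9, D 16, E 7. E eliminated.
Round 3: A 21, B 10, C 9, D 16. C eliminated.
Round 4: A 21, B 10, D 25. B eliminated.
Round 5: A 31, D 25. A has a majority (≥29).

A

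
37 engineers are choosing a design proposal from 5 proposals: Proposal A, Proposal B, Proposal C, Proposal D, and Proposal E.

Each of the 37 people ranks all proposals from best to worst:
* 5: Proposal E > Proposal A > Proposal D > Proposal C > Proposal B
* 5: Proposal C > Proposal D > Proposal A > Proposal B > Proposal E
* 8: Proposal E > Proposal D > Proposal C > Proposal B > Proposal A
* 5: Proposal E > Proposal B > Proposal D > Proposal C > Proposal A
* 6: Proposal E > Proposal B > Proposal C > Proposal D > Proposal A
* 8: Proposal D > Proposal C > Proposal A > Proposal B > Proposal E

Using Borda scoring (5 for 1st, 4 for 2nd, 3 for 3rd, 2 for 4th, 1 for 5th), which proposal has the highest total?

Proposal D

Proposal A: 5×4 + 5×3 + 8×1 + 5×1 + 6×1 + 8×3 = 78
Proposal B: 5×1 + 5×2 + 8×2 + 5×4 + 6×4 + 8×2 = 91
Proposal C: 5×2 + 5×5 + 8×3 + 5×2 + 6×3 + 8×4 = 119
Proposal D: 5×3 + 5×4 + 8×4 + 5×3 + 6×2 + 8×5 = 134
Proposal E: 5×5 + 5×1 + 8×5 + 5×5 + 6×5 + 8×1 = 133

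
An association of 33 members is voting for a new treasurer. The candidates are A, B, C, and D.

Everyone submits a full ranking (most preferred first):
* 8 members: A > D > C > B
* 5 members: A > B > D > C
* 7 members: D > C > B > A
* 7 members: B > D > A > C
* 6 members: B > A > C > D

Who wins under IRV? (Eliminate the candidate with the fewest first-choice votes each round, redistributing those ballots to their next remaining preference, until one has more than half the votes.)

B

Round 1: A 13, B 13, C 0, D 7. C eliminated.
Round 2: A 13, B 13, D 7. D eliminated.
Round 3: A 13, B 20. B has a majority (≥17).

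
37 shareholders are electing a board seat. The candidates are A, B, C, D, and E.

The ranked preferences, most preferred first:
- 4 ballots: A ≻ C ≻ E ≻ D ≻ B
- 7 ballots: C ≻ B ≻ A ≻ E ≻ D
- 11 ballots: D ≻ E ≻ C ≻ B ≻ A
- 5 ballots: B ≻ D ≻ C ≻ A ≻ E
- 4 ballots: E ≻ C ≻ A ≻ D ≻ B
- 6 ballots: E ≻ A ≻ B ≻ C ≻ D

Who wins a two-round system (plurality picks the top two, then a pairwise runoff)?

E

Round 1 first-place votes: A 4, B 5, C 7, D 11, E 10. D and E advance.
Runoff: D is ranked above E on 16 ballots, E above D on 21.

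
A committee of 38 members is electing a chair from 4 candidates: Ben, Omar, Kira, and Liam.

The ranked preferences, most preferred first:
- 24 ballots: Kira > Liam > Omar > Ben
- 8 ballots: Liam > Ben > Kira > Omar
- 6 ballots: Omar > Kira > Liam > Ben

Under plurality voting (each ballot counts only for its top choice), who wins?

Kira

First-place votes: Ben 0, Omar 6, Kira 24, Liam 8.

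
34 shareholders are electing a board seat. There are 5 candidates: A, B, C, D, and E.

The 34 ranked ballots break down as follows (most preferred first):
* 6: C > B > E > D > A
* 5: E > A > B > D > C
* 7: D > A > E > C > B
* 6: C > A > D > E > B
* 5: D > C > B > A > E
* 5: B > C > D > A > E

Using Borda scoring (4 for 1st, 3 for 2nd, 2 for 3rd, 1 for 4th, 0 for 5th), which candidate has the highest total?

C

A: 6×0 + 5×3 + 7×3 + 6×3 + 5×1 + 5×1 = 64
B: 6×3 + 5×2 + 7×0 + 6×0 + 5×2 + 5×4 = 58
C: 6×4 + 5×0 + 7×1 + 6×4 + 5×3 + 5×3 = 85
D: 6×1 + 5×1 + 7×4 + 6×2 + 5×4 + 5×2 = 81
E: 6×2 + 5×4 + 7×2 + 6×1 + 5×0 + 5×0 = 52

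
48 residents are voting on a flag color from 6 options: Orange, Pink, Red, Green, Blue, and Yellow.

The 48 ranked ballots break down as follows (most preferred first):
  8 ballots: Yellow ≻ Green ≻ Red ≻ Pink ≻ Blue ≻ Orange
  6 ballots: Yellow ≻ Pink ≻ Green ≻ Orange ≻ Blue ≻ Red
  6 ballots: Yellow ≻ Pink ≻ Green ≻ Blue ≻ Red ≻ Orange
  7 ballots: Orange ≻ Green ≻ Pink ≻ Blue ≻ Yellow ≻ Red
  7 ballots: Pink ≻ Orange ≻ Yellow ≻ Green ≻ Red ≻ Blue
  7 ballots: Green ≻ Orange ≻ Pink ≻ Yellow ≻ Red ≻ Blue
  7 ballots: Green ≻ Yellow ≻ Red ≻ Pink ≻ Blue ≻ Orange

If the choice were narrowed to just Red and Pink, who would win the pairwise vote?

Red is ranked above Pink on 15 ballots; Pink above Red on 33.

Pink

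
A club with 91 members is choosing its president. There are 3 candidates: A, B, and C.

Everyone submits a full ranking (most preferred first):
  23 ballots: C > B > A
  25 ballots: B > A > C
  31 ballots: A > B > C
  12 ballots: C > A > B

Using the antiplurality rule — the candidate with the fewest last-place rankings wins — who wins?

B

Last-place votes: A 23, B 12, C 56.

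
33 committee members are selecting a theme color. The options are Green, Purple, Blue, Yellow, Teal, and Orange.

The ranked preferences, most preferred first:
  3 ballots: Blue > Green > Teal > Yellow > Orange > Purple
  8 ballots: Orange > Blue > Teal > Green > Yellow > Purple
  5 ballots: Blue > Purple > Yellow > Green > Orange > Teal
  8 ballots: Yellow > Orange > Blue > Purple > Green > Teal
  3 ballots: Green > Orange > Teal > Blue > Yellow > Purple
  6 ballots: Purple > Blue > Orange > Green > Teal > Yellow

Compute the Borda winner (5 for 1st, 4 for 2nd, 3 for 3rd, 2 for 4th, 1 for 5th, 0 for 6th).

Blue

Green: 3×4 + 8×2 + 5×2 + 8×1 + 3×5 + 6×2 = 73
Purple: 3×0 + 8×0 + 5×4 + 8×2 + 3×0 + 6×5 = 66
Blue: 3×5 + 8×4 + 5×5 + 8×3 + 3×2 + 6×4 = 126
Yellow: 3×2 + 8×1 + 5×3 + 8×5 + 3×1 + 6×0 = 72
Teal: 3×3 + 8×3 + 5×0 + 8×0 + 3×3 + 6×1 = 48
Orange: 3×1 + 8×5 + 5×1 + 8×4 + 3×4 + 6×3 = 110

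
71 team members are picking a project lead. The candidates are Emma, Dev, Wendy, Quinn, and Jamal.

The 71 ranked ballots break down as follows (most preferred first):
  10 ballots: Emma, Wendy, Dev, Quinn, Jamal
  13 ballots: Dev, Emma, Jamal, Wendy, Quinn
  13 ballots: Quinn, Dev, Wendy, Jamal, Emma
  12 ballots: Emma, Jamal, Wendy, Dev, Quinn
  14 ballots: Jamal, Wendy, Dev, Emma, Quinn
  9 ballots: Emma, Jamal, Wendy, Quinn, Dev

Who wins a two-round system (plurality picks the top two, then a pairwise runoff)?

Emma

Round 1 first-place votes: Emma 31, Dev 13, Wendy 0, Quinn 13, Jamal 14. Emma and Jamal advance.
Runoff: Emma is ranked above Jamal on 44 ballots, Jamal above Emma on 27.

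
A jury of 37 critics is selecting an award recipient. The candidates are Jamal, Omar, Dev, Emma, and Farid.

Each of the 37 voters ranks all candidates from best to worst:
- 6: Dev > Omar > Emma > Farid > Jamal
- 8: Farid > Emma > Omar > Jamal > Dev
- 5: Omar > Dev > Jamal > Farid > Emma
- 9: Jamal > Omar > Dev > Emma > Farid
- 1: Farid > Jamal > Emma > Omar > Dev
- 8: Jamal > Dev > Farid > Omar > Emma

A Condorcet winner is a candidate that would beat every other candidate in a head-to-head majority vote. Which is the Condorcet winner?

Omar vs Jamal: 19–18
Omar vs Dev: 23–14
Omar vs Emma: 28–9
Omar vs Farid: 20–17
Omar beats every other candidate.

Omar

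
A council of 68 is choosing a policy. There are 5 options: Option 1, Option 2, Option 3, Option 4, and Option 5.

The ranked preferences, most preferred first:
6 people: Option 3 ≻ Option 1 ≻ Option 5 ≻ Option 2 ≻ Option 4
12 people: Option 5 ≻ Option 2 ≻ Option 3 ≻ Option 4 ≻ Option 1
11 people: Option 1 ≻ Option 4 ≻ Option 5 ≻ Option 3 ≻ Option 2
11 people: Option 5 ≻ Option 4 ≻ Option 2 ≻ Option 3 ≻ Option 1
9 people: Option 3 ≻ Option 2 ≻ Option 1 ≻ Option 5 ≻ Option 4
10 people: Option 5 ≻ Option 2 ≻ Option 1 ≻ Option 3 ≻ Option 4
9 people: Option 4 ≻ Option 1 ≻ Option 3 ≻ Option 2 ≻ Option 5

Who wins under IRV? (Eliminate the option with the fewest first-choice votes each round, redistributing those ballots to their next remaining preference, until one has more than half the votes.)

Option 1

Round 1: Option 1 11, Option 2 0, Option 3 15, Option 4 9, Option 5 33. Option 2 eliminated.
Round 2: Option 1 11, Option 3 15, Option 4 9, Option 5 33. Option 4 eliminated.
Round 3: Option 1 20, Option 3 15, Option 5 33. Option 3 eliminated.
Round 4: Option 1 35, Option 5 33. Option 1 has a majority (≥35).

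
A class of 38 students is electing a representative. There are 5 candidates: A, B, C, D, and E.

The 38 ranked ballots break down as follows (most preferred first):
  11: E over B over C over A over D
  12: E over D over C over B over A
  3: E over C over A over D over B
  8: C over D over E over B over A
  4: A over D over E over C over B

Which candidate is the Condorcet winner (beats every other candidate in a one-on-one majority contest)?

E

E vs A: 34–4
E vs B: 38–0
E vs C: 30–8
E vs D: 26–12
E beats every other candidate.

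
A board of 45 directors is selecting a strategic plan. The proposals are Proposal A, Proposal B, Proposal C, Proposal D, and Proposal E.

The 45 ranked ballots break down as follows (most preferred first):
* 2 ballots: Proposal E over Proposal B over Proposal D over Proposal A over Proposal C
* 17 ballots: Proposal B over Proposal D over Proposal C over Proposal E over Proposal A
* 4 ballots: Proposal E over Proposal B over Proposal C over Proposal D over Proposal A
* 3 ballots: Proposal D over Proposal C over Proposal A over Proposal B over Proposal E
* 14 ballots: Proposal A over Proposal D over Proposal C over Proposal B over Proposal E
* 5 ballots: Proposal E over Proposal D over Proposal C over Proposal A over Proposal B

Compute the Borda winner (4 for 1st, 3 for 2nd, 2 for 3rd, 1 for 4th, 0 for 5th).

Proposal A: 2×1 + 17×0 + 4×0 + 3×2 + 14×4 + 5×1 = 69
Proposal B: 2×3 + 17×4 + 4×3 + 3×1 + 14×1 + 5×0 = 103
Proposal C: 2×0 + 17×2 + 4×2 + 3×3 + 14×2 + 5×2 = 89
Proposal D: 2×2 + 17×3 + 4×1 + 3×4 + 14×3 + 5×3 = 128
Proposal E: 2×4 + 17×1 + 4×4 + 3×0 + 14×0 + 5×4 = 61

Proposal D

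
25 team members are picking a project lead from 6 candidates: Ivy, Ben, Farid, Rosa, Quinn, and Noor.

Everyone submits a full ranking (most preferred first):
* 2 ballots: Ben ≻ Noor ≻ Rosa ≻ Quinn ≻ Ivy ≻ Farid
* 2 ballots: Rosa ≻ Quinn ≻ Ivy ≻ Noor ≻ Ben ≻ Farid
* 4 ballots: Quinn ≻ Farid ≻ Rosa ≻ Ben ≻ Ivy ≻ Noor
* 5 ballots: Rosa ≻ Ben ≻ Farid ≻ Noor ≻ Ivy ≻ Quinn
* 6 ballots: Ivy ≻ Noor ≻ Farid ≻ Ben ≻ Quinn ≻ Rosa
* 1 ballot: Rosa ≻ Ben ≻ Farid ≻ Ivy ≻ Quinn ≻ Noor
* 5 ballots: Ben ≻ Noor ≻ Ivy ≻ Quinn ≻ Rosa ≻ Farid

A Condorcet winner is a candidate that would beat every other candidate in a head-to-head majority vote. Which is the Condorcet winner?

Ben vs Ivy: 17–8
Ben vs Farid: 15–10
Ben vs Rosa: 13–12
Ben vs Quinn: 19–6
Ben vs Noor: 17–8
Ben beats every other candidate.

Ben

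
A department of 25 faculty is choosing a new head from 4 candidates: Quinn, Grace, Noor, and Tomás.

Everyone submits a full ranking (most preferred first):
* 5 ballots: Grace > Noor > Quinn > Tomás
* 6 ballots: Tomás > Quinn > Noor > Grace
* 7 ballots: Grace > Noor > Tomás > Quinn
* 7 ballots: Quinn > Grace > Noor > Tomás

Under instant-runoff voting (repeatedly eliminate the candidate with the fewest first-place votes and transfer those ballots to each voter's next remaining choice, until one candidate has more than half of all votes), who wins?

Round 1: Quinn 7, Grace 12, Noor 0, Tomás 6. Noor eliminated.
Round 2: Quinn 7, Grace 12, Tomás 6. Tomás eliminated.
Round 3: Quinn 13, Grace 12. Quinn has a majority (≥13).

Quinn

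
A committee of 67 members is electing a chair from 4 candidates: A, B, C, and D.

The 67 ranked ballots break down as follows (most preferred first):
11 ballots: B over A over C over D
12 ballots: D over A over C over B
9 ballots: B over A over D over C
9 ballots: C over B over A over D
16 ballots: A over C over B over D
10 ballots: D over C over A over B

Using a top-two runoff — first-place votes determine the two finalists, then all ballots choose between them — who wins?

B

Round 1 first-place votes: A 16, B 20, C 9, D 22. D and B advance.
Runoff: D is ranked above B on 22 ballots, B above D on 45.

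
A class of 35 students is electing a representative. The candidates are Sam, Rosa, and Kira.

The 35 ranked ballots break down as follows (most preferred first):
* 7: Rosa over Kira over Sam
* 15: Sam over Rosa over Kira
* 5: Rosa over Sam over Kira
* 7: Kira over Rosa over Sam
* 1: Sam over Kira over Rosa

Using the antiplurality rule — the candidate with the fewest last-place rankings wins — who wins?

Rosa

Last-place votes: Sam 14, Rosa 1, Kira 20.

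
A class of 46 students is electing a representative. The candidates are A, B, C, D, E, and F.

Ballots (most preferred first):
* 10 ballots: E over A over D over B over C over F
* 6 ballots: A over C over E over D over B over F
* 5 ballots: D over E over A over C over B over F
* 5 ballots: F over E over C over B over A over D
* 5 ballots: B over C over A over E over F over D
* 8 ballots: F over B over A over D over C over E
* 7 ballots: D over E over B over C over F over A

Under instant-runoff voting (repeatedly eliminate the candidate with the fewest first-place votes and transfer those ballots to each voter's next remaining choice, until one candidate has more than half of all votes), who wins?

A

Round 1: A 6, B 5, C 0, D 12, E 10, F 13. C eliminated.
Round 2: A 6, B 5, D 12, E 10, F 13. B eliminated.
Round 3: A 11, D 12, E 10, F 13. E eliminated.
Round 4: A 21, D 12, F 13. D eliminated.
Round 5: A 26, F 20. A has a majority (≥24).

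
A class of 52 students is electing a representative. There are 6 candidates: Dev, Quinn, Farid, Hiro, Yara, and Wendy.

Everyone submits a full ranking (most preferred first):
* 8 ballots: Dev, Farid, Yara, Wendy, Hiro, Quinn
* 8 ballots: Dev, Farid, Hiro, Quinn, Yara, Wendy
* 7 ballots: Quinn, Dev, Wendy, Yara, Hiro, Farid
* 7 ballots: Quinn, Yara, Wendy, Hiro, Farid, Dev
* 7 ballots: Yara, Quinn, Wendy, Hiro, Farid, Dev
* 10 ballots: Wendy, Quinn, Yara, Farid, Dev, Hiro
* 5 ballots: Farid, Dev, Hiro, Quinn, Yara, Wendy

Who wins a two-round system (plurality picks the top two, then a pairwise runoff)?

Round 1 first-place votes: Dev 16, Quinn 14, Farid 5, Hiro 0, Yara 7, Wendy 10. Dev and Quinn advance.
Runoff: Dev is ranked above Quinn on 21 ballots, Quinn above Dev on 31.

Quinn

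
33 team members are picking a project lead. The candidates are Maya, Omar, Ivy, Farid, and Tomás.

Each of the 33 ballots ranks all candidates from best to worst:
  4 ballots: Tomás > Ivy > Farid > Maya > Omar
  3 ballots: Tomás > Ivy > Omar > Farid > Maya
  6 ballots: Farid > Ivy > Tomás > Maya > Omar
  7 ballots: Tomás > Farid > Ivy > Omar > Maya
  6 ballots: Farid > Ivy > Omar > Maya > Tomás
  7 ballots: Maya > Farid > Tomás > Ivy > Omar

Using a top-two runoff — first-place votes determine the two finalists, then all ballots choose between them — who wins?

Round 1 first-place votes: Maya 7, Omar 0, Ivy 0, Farid 12, Tomás 14. Tomás and Farid advance.
Runoff: Tomás is ranked above Farid on 14 ballots, Farid above Tomás on 19.

Farid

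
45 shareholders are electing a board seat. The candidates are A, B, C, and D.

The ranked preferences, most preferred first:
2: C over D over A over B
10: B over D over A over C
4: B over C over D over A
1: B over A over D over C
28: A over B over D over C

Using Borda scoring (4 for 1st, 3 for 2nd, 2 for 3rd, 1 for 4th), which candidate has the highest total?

A: 2×2 + 10×2 + 4×1 + 1×3 + 28×4 = 143
B: 2×1 + 10×4 + 4×4 + 1×4 + 28×3 = 146
C: 2×4 + 10×1 + 4×3 + 1×1 + 28×1 = 59
D: 2×3 + 10×3 + 4×2 + 1×2 + 28×2 = 102

B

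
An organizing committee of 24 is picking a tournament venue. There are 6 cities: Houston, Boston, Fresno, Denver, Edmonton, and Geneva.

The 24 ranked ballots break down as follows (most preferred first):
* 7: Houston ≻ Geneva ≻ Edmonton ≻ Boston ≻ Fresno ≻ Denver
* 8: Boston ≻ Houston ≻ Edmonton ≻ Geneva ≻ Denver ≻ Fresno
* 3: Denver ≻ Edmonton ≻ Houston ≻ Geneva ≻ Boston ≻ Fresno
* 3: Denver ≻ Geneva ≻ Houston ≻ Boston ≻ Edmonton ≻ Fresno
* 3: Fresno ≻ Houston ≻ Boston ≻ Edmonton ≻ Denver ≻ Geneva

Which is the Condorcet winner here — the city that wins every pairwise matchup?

Houston

Houston vs Boston: 16–8
Houston vs Fresno: 21–3
Houston vs Denver: 18–6
Houston vs Edmonton: 21–3
Houston vs Geneva: 21–3
Houston beats every other city.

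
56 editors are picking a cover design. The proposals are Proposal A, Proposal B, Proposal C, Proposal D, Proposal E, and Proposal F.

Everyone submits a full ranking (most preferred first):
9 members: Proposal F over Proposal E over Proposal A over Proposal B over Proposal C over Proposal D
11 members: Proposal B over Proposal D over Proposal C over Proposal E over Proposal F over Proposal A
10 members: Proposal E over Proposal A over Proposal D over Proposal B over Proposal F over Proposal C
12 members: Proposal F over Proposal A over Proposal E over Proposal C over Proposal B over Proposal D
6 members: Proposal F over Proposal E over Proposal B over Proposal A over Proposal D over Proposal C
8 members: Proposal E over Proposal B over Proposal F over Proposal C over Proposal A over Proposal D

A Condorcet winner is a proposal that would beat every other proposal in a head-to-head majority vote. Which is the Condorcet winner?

Proposal E vs Proposal A: 44–12
Proposal E vs Proposal B: 45–11
Proposal E vs Proposal C: 45–11
Proposal E vs Proposal D: 45–11
Proposal E vs Proposal F: 29–27
Proposal E beats every other proposal.

Proposal E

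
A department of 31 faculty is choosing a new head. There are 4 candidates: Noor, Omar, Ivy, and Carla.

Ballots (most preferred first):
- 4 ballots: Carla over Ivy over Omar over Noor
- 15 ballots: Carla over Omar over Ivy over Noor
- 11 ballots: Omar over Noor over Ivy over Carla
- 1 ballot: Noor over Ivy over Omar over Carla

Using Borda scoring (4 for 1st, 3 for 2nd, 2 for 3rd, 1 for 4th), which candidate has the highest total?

Noor: 4×1 + 15×1 + 11×3 + 1×4 = 56
Omar: 4×2 + 15×3 + 11×4 + 1×2 = 99
Ivy: 4×3 + 15×2 + 11×2 + 1×3 = 67
Carla: 4×4 + 15×4 + 11×1 + 1×1 = 88

Omar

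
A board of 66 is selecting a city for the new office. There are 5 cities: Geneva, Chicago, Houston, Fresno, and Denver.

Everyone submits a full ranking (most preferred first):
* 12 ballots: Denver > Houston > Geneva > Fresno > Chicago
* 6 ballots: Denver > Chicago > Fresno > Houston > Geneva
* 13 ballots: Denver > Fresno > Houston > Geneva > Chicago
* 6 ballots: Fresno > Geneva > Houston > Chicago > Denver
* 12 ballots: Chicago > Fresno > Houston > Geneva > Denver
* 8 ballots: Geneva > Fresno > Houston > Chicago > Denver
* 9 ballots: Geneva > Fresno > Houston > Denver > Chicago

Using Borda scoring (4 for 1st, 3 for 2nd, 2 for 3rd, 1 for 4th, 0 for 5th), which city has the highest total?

Geneva: 12×2 + 6×0 + 13×1 + 6×3 + 12×1 + 8×4 + 9×4 = 135
Chicago: 12×0 + 6×3 + 13×0 + 6×1 + 12×4 + 8×1 + 9×0 = 80
Houston: 12×3 + 6×1 + 13×2 + 6×2 + 12×2 + 8×2 + 9×2 = 138
Fresno: 12×1 + 6×2 + 13×3 + 6×4 + 12×3 + 8×3 + 9×3 = 174
Denver: 12×4 + 6×4 + 13×4 + 6×0 + 12×0 + 8×0 + 9×1 = 133

Fresno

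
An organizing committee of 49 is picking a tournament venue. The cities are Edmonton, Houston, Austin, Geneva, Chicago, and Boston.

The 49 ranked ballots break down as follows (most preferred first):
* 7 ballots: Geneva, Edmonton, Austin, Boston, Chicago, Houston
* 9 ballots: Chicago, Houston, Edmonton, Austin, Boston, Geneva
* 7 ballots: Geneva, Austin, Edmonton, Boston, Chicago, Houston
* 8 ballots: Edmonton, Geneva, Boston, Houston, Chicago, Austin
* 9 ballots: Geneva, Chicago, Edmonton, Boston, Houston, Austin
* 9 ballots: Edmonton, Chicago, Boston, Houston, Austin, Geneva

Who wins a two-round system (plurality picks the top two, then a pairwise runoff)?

Edmonton

Round 1 first-place votes: Edmonton 17, Houston 0, Austin 0, Geneva 23, Chicago 9, Boston 0. Geneva and Edmonton advance.
Runoff: Geneva is ranked above Edmonton on 23 ballots, Edmonton above Geneva on 26.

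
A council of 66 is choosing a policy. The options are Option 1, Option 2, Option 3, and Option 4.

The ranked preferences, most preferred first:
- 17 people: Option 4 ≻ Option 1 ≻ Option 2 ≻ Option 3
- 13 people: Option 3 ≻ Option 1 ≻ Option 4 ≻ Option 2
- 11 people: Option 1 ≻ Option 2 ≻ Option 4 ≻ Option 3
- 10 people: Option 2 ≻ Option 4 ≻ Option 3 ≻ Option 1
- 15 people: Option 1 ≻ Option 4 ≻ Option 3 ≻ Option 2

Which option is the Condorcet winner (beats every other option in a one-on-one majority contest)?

Option 1

Option 1 vs Option 2: 56–10
Option 1 vs Option 3: 43–23
Option 1 vs Option 4: 39–27
Option 1 beats every other option.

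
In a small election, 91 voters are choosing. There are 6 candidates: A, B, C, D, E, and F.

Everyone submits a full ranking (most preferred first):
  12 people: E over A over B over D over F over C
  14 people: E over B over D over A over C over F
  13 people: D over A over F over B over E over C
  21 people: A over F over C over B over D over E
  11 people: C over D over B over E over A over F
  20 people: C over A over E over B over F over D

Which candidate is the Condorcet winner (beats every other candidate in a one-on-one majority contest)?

A vs B: 66–25
A vs C: 60–31
A vs D: 53–38
A vs E: 54–37
A vs F: 91–0
A beats every other candidate.

A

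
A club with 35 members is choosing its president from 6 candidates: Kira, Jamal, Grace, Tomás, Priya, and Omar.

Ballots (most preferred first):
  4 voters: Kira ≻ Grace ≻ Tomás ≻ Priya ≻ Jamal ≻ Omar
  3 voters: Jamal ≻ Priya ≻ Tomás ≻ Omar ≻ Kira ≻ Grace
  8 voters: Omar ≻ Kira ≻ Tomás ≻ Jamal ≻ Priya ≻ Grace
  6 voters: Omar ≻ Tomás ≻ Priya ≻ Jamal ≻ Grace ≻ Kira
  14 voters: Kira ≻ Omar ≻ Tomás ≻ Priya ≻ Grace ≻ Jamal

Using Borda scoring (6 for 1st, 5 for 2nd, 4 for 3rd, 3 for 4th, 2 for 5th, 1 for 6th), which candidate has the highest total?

Omar

Kira: 4×6 + 3×2 + 8×5 + 6×1 + 14×6 = 160
Jamal: 4×2 + 3×6 + 8×3 + 6×3 + 14×1 = 82
Grace: 4×5 + 3×1 + 8×1 + 6×2 + 14×2 = 71
Tomás: 4×4 + 3×4 + 8×4 + 6×5 + 14×4 = 146
Priya: 4×3 + 3×5 + 8×2 + 6×4 + 14×3 = 109
Omar: 4×1 + 3×3 + 8×6 + 6×6 + 14×5 = 167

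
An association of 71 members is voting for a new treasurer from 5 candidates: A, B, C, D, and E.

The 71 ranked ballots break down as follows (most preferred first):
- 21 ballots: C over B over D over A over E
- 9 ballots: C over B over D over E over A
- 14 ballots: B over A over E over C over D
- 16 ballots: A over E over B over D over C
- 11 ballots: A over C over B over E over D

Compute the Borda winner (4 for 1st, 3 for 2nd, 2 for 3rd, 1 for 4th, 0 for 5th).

A: 21×1 + 9×0 + 14×3 + 16×4 + 11×4 = 171
B: 21×3 + 9×3 + 14×4 + 16×2 + 11×2 = 200
C: 21×4 + 9×4 + 14×1 + 16×0 + 11×3 = 167
D: 21×2 + 9×2 + 14×0 + 16×1 + 11×0 = 76
E: 21×0 + 9×1 + 14×2 + 16×3 + 11×1 = 96

B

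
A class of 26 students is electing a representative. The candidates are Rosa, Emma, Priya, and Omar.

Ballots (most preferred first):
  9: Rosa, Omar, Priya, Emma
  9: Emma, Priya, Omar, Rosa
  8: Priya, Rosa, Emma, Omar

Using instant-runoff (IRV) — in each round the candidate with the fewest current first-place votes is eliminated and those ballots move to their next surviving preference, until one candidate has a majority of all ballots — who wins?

Rosa

Round 1: Rosa 9, Emma 9, Priya 8, Omar 0. Omar eliminated.
Round 2: Rosa 9, Emma 9, Priya 8. Priya eliminated.
Round 3: Rosa 17, Emma 9. Rosa has a majority (≥14).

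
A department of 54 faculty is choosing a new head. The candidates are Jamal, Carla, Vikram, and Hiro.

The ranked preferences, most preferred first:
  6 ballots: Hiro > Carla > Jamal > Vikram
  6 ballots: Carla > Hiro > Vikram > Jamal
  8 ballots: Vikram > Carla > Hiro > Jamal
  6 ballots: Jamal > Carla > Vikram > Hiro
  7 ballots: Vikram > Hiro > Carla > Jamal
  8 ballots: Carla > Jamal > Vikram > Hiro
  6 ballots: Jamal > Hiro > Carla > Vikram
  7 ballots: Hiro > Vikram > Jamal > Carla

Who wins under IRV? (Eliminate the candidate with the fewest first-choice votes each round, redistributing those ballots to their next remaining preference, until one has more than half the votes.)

Carla

Round 1: Jamal 12, Carla 14, Vikram 15, Hiro 13. Jamal eliminated.
Round 2: Carla 20, Vikram 15, Hiro 19. Vikram eliminated.
Round 3: Carla 28, Hiro 26. Carla has a majority (≥28).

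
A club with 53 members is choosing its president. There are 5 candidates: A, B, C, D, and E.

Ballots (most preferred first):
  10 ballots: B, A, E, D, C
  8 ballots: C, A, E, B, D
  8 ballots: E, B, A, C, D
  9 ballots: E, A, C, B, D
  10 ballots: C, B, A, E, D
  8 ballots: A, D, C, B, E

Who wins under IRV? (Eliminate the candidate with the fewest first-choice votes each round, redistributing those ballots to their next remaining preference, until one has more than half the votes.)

Round 1: A 8, B 10, C 18, D 0, E 17. D eliminated.
Round 2: A 8, B 10, C 18, E 17. A eliminated.
Round 3: B 10, C 26, E 17. B eliminated.
Round 4: C 26, E 27. E has a majority (≥27).

E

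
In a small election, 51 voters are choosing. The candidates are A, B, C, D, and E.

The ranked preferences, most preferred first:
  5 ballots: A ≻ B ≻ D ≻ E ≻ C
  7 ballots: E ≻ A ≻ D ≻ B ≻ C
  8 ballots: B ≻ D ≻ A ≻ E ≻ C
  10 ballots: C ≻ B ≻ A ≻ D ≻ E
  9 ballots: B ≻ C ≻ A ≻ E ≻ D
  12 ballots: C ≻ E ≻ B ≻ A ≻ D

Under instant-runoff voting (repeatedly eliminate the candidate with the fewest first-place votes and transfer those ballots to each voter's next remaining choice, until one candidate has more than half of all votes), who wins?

B

Round 1: A 5, B 17, C 22, D 0, E 7. D eliminated.
Round 2: A 5, B 17, C 22, E 7. A eliminated.
Round 3: B 22, C 22, E 7. E eliminated.
Round 4: B 29, C 22. B has a majority (≥26).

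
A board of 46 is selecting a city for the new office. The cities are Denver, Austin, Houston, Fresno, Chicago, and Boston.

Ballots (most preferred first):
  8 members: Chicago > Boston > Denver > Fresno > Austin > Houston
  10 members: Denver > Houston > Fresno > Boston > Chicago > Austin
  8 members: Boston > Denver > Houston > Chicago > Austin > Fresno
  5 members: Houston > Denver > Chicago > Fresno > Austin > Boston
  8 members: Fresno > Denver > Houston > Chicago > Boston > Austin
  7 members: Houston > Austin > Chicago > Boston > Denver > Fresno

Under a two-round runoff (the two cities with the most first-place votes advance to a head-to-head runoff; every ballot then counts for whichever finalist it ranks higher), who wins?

Round 1 first-place votes: Denver 10, Austin 0, Houston 12, Fresno 8, Chicago 8, Boston 8. Houston and Denver advance.
Runoff: Houston is ranked above Denver on 12 ballots, Denver above Houston on 34.

Denver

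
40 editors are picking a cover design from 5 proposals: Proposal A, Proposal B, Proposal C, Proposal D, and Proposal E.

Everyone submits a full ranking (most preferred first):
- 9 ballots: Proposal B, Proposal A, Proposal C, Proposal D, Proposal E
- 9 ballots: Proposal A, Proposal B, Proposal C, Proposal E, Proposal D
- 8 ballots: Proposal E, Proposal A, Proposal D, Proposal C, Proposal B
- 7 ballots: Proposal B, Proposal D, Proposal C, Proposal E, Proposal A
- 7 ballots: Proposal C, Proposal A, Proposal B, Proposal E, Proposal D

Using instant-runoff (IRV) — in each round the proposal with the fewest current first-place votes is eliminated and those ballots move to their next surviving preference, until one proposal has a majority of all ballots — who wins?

Round 1: Proposal A 9, Proposal B 16, Proposal C 7, Proposal D 0, Proposal E 8. Proposal D eliminated.
Round 2: Proposal A 9, Proposal B 16, Proposal C 7, Proposal E 8. Proposal C eliminated.
Round 3: Proposal A 16, Proposal B 16, Proposal E 8. Proposal E eliminated.
Round 4: Proposal A 24, Proposal B 16. Proposal A has a majority (≥21).

Proposal A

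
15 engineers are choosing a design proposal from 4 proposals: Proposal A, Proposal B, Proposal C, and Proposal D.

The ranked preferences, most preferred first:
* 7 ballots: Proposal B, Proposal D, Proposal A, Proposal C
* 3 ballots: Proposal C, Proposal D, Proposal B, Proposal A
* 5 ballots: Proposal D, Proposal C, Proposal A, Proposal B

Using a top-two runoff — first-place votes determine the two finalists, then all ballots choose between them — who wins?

Round 1 first-place votes: Proposal A 0, Proposal B 7, Proposal C 3, Proposal D 5. Proposal B and Proposal D advance.
Runoff: Proposal B is ranked above Proposal D on 7 ballots, Proposal D above Proposal B on 8.

Proposal D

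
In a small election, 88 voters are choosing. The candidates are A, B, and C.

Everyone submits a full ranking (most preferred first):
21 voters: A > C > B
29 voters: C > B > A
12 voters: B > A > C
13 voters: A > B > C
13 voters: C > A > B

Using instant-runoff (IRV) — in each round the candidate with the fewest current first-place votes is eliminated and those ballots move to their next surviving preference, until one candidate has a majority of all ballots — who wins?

A

Round 1: A 34, B 12, C 42. B eliminated.
Round 2: A 46, C 42. A has a majority (≥45).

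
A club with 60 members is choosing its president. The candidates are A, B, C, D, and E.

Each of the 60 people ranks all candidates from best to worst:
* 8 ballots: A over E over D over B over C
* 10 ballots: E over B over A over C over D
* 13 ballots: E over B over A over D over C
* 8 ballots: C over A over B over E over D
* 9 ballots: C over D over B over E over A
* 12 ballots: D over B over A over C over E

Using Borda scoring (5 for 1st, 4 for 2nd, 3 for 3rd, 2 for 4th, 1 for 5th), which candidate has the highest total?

B

A: 8×5 + 10×3 + 13×3 + 8×4 + 9×1 + 12×3 = 186
B: 8×2 + 10×4 + 13×4 + 8×3 + 9×3 + 12×4 = 207
C: 8×1 + 10×2 + 13×1 + 8×5 + 9×5 + 12×2 = 150
D: 8×3 + 10×1 + 13×2 + 8×1 + 9×4 + 12×5 = 164
E: 8×4 + 10×5 + 13×5 + 8×2 + 9×2 + 12×1 = 193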